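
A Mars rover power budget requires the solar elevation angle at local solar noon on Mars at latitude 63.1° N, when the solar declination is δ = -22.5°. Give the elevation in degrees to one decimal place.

4.4°

At local noon the hour angle is zero, so the zenith angle equals |φ − δ| = |+63.1° − (-22.500°)| = 85.600°.
Elevation = 90° − 85.600° = 4.4°.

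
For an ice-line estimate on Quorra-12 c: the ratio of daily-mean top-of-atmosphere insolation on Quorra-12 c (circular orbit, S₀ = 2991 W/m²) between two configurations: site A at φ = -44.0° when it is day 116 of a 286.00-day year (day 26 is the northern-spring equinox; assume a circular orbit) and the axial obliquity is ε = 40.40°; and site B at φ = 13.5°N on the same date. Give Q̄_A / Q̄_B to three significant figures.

— Configuration A (φ=-44.0°):
Solar longitude: λ_s = 360° × (116 − 26)/286.00 = 113.287°.
sin δ = sin 40.40° × sin 113.287° = 0.59532, so δ = +36.536°.
cos H₀ = −tan(-44.0°) tan(+36.536°) = 0.7155, H₀ = 0.7735 rad.
Bracket: H₀ sin φ sin δ + cos φ cos δ sin H₀ = 0.7735×-0.69466×0.59532 + 0.71934×0.80349×0.69861 = -0.319877 + 0.403784 = 0.083907.
Q̄ = (S₀/π) × [bracket] = (2991/π) × 0.083907 = 79.885 W/m².
— Configuration B (φ=+13.5°):
cos H₀ = −tan(+13.5°) tan(+36.536°) = -0.1779, H₀ = 1.7496 rad.
Bracket: H₀ sin φ sin δ + cos φ cos δ sin H₀ = 1.7496×0.23345×0.59532 + 0.97237×0.80349×0.98405 = 0.243155 + 0.768828 = 1.011983.
Q̄ = (S₀/π) × [bracket] = (2991/π) × 1.011983 = 963.47 W/m².
Ratio Q̄_A / Q̄_B = 79.885 / 963.47 = 0.08291.

Q̄_A / Q̄_B ≈ 0.0829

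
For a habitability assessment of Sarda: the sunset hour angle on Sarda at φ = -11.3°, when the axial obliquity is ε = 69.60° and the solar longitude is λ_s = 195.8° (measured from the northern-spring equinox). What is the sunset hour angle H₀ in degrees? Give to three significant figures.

H₀ = 93.0°

Solar declination: sin δ = sin ε · sin λ_s = sin 69.60° × sin 195.8° = -0.25520, so δ = -14.786°.
cos H₀ = −tan φ · tan δ = −tan(-11.3°) × tan(-14.786°) = -0.0527, so H₀ = 1.6236 rad = 93.02°.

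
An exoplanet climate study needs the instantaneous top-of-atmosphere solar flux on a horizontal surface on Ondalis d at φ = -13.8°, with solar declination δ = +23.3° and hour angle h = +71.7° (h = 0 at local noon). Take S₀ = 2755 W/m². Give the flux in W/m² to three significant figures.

cos θ_z = sin φ sin δ + cos φ cos δ cos h = -0.094351 + 0.280061 = 0.185710.
Flux = S₀ · cos θ_z = 2755 × 0.185710 = 511.6 W/m².

512 W/m²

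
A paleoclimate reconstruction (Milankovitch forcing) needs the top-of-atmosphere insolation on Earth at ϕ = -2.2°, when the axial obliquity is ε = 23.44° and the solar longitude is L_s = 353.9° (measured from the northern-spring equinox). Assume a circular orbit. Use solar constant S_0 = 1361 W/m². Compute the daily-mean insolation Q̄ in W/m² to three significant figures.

Solar declination: sin δ = sin ε · sin L_s = sin 23.44° × sin 353.9° = -0.04227, so δ = -2.423°.
cos h₀ = −tan(-2.2°) tan(-2.423°) = -0.0016, h₀ = 1.5724 rad.
Bracket: h₀ sin ϕ sin δ + cos ϕ cos δ sin h₀ = 1.5724×-0.03839×-0.04227 + 0.99926×0.99911×1.00000 = 0.002552 + 0.998371 = 1.000923.
Q̄ = (S_0/π) × [bracket] = (1361/π) × 1.000923 = 433.6 W/m².

Q̄ ≈ 434 W/m²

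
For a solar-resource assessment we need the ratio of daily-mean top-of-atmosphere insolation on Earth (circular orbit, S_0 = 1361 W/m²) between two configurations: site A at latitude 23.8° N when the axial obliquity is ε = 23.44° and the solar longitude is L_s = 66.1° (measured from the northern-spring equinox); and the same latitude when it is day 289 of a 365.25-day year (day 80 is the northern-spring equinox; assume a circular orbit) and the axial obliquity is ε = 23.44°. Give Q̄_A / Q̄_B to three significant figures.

— Configuration A (ϕ=+23.8°):
Solar declination: sin δ = sin ε · sin L_s = sin 23.44° × sin 66.1° = 0.36368, so δ = +21.326°.
cos h₀ = −tan(+23.8°) tan(+21.326°) = -0.1722, h₀ = 1.7439 rad.
Bracket: h₀ sin ϕ sin δ + cos ϕ cos δ sin h₀ = 1.7439×0.40355×0.36368 + 0.91496×0.93152×0.98506 = 0.255940 + 0.839570 = 1.095510.
Q̄ = (S_0/π) × [bracket] = (1361/π) × 1.095510 = 474.60 W/m².
— Configuration B (ϕ=+23.8°):
Solar longitude: L_s = 360° × (289 − 80)/365.25 = 205.996°.
sin δ = sin 23.44° × sin 205.996° = -0.17435, so δ = -10.041°.
cos h₀ = −tan(+23.8°) tan(-10.041°) = 0.0781, h₀ = 1.4926 rad.
Bracket: h₀ sin ϕ sin δ + cos ϕ cos δ sin h₀ = 1.4926×0.40355×-0.17435 + 0.91496×0.98468×0.99695 = -0.105018 + 0.898195 = 0.793177.
Q̄ = (S_0/π) × [bracket] = (1361/π) × 0.793177 = 343.62 W/m².
Ratio Q̄_A / Q̄_B = 474.60 / 343.62 = 1.381.

Q̄_A / Q̄_B ≈ 1.38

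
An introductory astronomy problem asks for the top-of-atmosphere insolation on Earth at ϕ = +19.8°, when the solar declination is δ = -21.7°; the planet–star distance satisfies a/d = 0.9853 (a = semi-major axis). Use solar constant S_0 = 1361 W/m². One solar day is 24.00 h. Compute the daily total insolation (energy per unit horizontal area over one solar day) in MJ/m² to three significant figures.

24.9 MJ/m²

cos h₀ = −tan(+19.8°) tan(-21.700°) = 0.1433, h₀ = 1.4270 rad.
Bracket: h₀ sin ϕ sin δ + cos ϕ cos δ sin h₀ = 1.4270×0.33874×-0.36975 + 0.94088×0.92913×0.98968 = -0.178730 + 0.865178 = 0.686448.
Inverse-square distance factor (a/d)² = 0.9853² = 0.970816.
Q̄ = (S_0/π) × 0.970816 × [bracket] = (1361/π) × 0.970816 × 0.686448 = 288.70 W/m².
Daily total = Q̄ × 24.00 h × 3600 s/h = 288.70 × 24.00 × 3600 / 10⁶ = 24.94 MJ/m².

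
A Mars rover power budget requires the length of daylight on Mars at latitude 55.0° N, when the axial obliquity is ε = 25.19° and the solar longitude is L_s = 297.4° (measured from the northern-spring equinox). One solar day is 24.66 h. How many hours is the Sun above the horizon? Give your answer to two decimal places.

7.45 h

Solar declination: sin δ = sin ε · sin L_s = sin 25.19° × sin 297.4° = -0.37787, so δ = -22.202°.
cos h₀ = −tan ϕ · tan δ = −tan(+55.0°) × tan(-22.202°) = 0.5829, so h₀ = 0.9485 rad = 54.35°.
Daylight = 2h₀/(2π) × 24.66 h = (0.9485/π) × 24.66 = 7.45 h.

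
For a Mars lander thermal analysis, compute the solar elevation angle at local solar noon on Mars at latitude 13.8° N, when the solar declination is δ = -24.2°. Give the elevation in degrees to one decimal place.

At local noon the hour angle is zero, so the zenith angle equals |φ − δ| = |+13.8° − (-24.200°)| = 38.000°.
Elevation = 90° − 38.000° = 52.0°.

52.0°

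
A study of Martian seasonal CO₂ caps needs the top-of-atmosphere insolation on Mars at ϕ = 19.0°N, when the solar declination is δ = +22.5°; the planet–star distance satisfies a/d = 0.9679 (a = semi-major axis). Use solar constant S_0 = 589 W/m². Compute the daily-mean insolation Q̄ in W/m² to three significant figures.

Q̄ ≈ 189 W/m²

cos h₀ = −tan(+19.0°) tan(+22.500°) = -0.1426, h₀ = 1.7139 rad.
Bracket: h₀ sin ϕ sin δ + cos ϕ cos δ sin h₀ = 1.7139×0.32557×0.38268 + 0.94552×0.92388×0.98978 = 0.213533 + 0.864619 = 1.078152.
Inverse-square distance factor (a/d)² = 0.9679² = 0.936830.
Q̄ = (S_0/π) × 0.936830 × [bracket] = (589/π) × 0.936830 × 1.078152 = 189.4 W/m².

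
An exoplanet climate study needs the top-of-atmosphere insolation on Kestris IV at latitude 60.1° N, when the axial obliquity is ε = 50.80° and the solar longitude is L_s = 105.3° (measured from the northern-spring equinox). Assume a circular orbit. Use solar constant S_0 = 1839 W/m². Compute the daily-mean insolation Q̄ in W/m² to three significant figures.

Solar declination: sin δ = sin ε · sin L_s = sin 50.80° × sin 105.3° = 0.74748, so δ = +48.372°.
cos h₀ = −tan(+60.1°) tan(+48.372°) = -1.9568 ≤ −1 ⇒ polar day, h₀ = π.
Bracket: h₀ sin ϕ sin δ + cos ϕ cos δ sin h₀ = 3.1416×0.86690×0.74748 + 0.49849×0.66429×0.00000 = 2.035727 + 0.000000 = 2.035727.
Q̄ = (S_0/π) × [bracket] = (1839/π) × 2.035727 = 1192 W/m².

Q̄ ≈ 1.19e+03 W/m²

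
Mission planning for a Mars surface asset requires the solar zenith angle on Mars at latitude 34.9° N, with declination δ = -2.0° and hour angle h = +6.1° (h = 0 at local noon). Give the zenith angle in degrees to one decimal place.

cos θ_z = sin ϕ sin δ + cos ϕ cos δ cos h = -0.019968 + 0.815011 = 0.795043.
θ_z = arccos(0.795043) = 37.3°.

θ_z = 37.3°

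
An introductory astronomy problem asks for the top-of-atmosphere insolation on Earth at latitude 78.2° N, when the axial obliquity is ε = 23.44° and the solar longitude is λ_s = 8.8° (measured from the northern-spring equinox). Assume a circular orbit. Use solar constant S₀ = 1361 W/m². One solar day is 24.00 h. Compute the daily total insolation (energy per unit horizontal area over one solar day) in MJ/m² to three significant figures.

Solar declination: sin δ = sin ε · sin λ_s = sin 23.44° × sin 8.8° = 0.06086, so δ = +3.489°.
cos H₀ = −tan(+78.2°) tan(+3.489°) = -0.2918, H₀ = 1.8669 rad.
Bracket: H₀ sin φ sin δ + cos φ cos δ sin H₀ = 1.8669×0.97887×0.06086 + 0.20450×0.99815×0.95647 = 0.111219 + 0.195236 = 0.306455.
Q̄ = (S₀/π) × [bracket] = (1361/π) × 0.306455 = 132.76 W/m².
Daily total = Q̄ × 24.00 h × 3600 s/h = 132.76 × 24.00 × 3600 / 10⁶ = 11.47 MJ/m².

11.5 MJ/m²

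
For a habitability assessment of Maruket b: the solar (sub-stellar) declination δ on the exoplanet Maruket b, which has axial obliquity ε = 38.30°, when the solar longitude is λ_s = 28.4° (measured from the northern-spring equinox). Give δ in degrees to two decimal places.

sin δ = sin ε · sin λ_s = sin 38.30° × sin 28.4° = 0.294782.
δ = arcsin(0.294782) = +17.14°.

δ = +17.14°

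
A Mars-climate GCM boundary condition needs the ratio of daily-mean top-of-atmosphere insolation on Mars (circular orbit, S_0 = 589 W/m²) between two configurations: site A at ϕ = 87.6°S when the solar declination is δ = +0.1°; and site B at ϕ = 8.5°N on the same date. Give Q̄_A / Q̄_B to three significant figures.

— Configuration A (ϕ=-87.6°):
cos h₀ = −tan(-87.6°) tan(+0.100°) = 0.0416, h₀ = 1.5291 rad.
Bracket: h₀ sin ϕ sin δ + cos ϕ cos δ sin h₀ = 1.5291×-0.99912×0.00175 + 0.04188×1.00000×0.99913 = -0.002674 + 0.041844 = 0.039170.
Q̄ = (S_0/π) × [bracket] = (589/π) × 0.039170 = 7.3438 W/m².
— Configuration B (ϕ=+8.5°):
cos h₀ = −tan(+8.5°) tan(+0.100°) = -0.0003, h₀ = 1.5711 rad.
Bracket: h₀ sin ϕ sin δ + cos ϕ cos δ sin h₀ = 1.5711×0.14781×0.00175 + 0.98902×1.00000×1.00000 = 0.000406 + 0.989020 = 0.989426.
Q̄ = (S_0/π) × [bracket] = (589/π) × 0.989426 = 185.50 W/m².
Ratio Q̄_A / Q̄_B = 7.3438 / 185.50 = 0.03959.

Q̄_A / Q̄_B ≈ 0.0396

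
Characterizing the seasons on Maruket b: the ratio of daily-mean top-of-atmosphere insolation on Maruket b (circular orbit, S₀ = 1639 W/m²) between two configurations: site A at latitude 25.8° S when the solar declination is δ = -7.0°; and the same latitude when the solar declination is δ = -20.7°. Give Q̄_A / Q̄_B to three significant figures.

— Configuration A (φ=-25.8°):
cos H₀ = −tan(-25.8°) tan(-7.000°) = -0.0594, H₀ = 1.6302 rad.
Bracket: H₀ sin φ sin δ + cos φ cos δ sin H₀ = 1.6302×-0.43523×-0.12187 + 0.90032×0.99255×0.99824 = 0.086468 + 0.892040 = 0.978508.
Q̄ = (S₀/π) × [bracket] = (1639/π) × 0.978508 = 510.50 W/m².
— Configuration B (φ=-25.8°):
cos H₀ = −tan(-25.8°) tan(-20.700°) = -0.1827, H₀ = 1.7545 rad.
Bracket: H₀ sin φ sin δ + cos φ cos δ sin H₀ = 1.7545×-0.43523×-0.35347 + 0.90032×0.93544×0.98317 = 0.269914 + 0.828021 = 1.097935.
Q̄ = (S₀/π) × [bracket] = (1639/π) × 1.097935 = 572.80 W/m².
Ratio Q̄_A / Q̄_B = 510.50 / 572.80 = 0.8912.

Q̄_A / Q̄_B ≈ 0.891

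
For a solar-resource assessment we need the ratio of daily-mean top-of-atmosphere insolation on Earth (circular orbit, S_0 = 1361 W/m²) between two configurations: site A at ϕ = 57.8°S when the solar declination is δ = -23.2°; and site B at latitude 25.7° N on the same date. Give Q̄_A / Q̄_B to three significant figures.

Q̄_A / Q̄_B ≈ 1.96

— Configuration A (ϕ=-57.8°):
cos h₀ = −tan(-57.8°) tan(-23.200°) = -0.6806, h₀ = 2.3194 rad.
Bracket: h₀ sin ϕ sin δ + cos ϕ cos δ sin h₀ = 2.3194×-0.84619×-0.39394 + 0.53288×0.91914×0.73265 = 0.773168 + 0.358846 = 1.132014.
Q̄ = (S_0/π) × [bracket] = (1361/π) × 1.132014 = 490.41 W/m².
— Configuration B (ϕ=+25.7°):
cos h₀ = −tan(+25.7°) tan(-23.200°) = 0.2063, h₀ = 1.3630 rad.
Bracket: h₀ sin ϕ sin δ + cos ϕ cos δ sin h₀ = 1.3630×0.43366×-0.39394 + 0.90108×0.91914×0.97849 = -0.232849 + 0.810404 = 0.577555.
Q̄ = (S_0/π) × [bracket] = (1361/π) × 0.577555 = 250.21 W/m².
Ratio Q̄_A / Q̄_B = 490.41 / 250.21 = 1.960.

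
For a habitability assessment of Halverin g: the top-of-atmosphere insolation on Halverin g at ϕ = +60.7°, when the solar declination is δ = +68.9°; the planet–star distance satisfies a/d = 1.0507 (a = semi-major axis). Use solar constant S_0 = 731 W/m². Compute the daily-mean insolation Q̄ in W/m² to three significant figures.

cos h₀ = −tan(+60.7°) tan(+68.900°) = -4.6181 ≤ −1 ⇒ polar day, h₀ = π.
Bracket: h₀ sin ϕ sin δ + cos ϕ cos δ sin h₀ = 3.1416×0.87207×0.93295 + 0.48938×0.36000×0.00000 = 2.555999 + 0.000000 = 2.555999.
Inverse-square distance factor (a/d)² = 1.0507² = 1.103970.
Q̄ = (S_0/π) × 1.103970 × [bracket] = (731/π) × 1.103970 × 2.555999 = 656.6 W/m².

Q̄ ≈ 657 W/m²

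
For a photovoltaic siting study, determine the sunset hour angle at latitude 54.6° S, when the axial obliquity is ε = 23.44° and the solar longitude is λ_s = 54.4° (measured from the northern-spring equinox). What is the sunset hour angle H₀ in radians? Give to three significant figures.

H₀ = 1.07 rad

Solar declination: sin δ = sin ε · sin λ_s = sin 23.44° × sin 54.4° = 0.32344, so δ = +18.871°.
cos H₀ = −tan φ · tan δ = −tan(-54.6°) × tan(+18.871°) = 0.4810, so H₀ = 1.0690 rad = 61.25°.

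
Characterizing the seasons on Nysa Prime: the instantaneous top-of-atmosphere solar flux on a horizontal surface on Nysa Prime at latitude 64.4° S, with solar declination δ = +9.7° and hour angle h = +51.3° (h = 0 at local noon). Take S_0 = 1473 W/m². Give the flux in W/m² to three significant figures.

cos θ_z = sin ϕ sin δ + cos ϕ cos δ cos h = -0.151949 + 0.266296 = 0.114347.
Flux = S_0 · cos θ_z = 1473 × 0.114347 = 168.4 W/m².

168 W/m²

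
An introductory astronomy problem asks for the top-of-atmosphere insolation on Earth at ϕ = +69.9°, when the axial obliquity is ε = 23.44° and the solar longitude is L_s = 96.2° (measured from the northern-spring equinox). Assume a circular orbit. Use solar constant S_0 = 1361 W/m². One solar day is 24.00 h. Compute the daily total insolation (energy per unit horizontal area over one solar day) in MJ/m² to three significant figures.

Solar declination: sin δ = sin ε · sin L_s = sin 23.44° × sin 96.2° = 0.39546, so δ = +23.295°.
cos h₀ = −tan(+69.9°) tan(+23.295°) = -1.1766 ≤ −1 ⇒ polar day, h₀ = π.
Bracket: h₀ sin ϕ sin δ + cos ϕ cos δ sin h₀ = 3.1416×0.93909×0.39546 + 0.34366×0.91848×0.00000 = 1.166704 + 0.000000 = 1.166704.
Q̄ = (S_0/π) × [bracket] = (1361/π) × 1.166704 = 505.44 W/m².
Daily total = Q̄ × 24.00 h × 3600 s/h = 505.44 × 24.00 × 3600 / 10⁶ = 43.67 MJ/m².

43.7 MJ/m²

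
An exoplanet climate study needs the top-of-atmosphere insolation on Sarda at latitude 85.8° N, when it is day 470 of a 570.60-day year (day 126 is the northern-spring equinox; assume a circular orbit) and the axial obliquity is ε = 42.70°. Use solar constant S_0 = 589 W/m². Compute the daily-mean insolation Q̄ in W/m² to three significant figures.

Q̄ ≈ 0.00 W/m²

Solar longitude: L_s = 360° × (470 − 126)/570.60 = 217.035°.
sin δ = sin 42.70° × sin 217.035° = -0.40845, so δ = -24.108°.
cos h₀ = −tan(+85.8°) tan(-24.108°) = 6.0936 ≥ 1 ⇒ polar night, h₀ = 0 and Q̄ = 0.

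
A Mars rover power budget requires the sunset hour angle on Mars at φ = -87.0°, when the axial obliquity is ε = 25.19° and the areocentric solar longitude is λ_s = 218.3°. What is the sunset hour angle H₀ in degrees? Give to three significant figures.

H₀ = 180°

sin δ = sin 25.19° × sin 218.3° = -0.26379, so δ = -15.295°.
Sunrise equation: cos H₀ = −tan φ · tan δ = -5.2183 ≤ −1, so the Sun never sets (polar day) and H₀ = π.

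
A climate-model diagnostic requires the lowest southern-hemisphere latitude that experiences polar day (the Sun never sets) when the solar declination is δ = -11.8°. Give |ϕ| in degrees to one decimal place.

Polar day requires cos h₀ = −tan ϕ tan δ ≤ −1, i.e. tan ϕ tan δ ≥ 1.
The boundary is |tan ϕ| · |tan δ| = 1, so |ϕ| = 90° − |δ| = 90° − 11.8° = 78.2° in the southern hemisphere.

|ϕ| = 78.2°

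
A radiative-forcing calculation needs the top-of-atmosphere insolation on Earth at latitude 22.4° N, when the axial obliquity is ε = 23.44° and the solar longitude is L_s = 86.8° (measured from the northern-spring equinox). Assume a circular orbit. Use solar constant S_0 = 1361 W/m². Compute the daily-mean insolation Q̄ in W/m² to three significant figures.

Solar declination: sin δ = sin ε · sin L_s = sin 23.44° × sin 86.8° = 0.39717, so δ = +23.401°.
cos h₀ = −tan(+22.4°) tan(+23.401°) = -0.1784, h₀ = 1.7501 rad.
Bracket: h₀ sin ϕ sin δ + cos ϕ cos δ sin h₀ = 1.7501×0.38107×0.39717 + 0.92455×0.91775×0.98396 = 0.264877 + 0.834896 = 1.099773.
Q̄ = (S_0/π) × [bracket] = (1361/π) × 1.099773 = 476.4 W/m².

Q̄ ≈ 476 W/m²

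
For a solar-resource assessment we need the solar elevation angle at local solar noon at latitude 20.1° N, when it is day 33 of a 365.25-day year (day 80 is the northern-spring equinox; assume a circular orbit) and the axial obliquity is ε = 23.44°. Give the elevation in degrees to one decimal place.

53.2°

Solar longitude: λ_s = 360° × (33 − 80)/365.25 = -46.324°, i.e. -46.324° + 360° = 313.676°.
sin δ = sin 23.44° × sin 313.676° = -0.28771, so δ = -16.721°.
At local noon the hour angle is zero, so the zenith angle equals |φ − δ| = |+20.1° − (-16.721°)| = 36.821°.
Elevation = 90° − 36.821° = 53.2°.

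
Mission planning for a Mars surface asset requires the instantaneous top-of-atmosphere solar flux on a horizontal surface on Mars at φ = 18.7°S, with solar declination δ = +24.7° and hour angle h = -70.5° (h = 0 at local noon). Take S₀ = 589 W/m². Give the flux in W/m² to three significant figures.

90.3 W/m²

cos θ_z = sin φ sin δ + cos φ cos δ cos h = -0.133974 + 0.287257 = 0.153283.
Flux = S₀ · cos θ_z = 589 × 0.153283 = 90.28 W/m².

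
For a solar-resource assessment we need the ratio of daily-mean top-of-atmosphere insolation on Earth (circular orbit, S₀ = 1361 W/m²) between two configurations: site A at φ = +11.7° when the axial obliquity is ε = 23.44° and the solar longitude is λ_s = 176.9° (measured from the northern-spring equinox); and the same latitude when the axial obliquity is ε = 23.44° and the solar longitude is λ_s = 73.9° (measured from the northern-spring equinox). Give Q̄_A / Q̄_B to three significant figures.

Q̄_A / Q̄_B ≈ 0.957

— Configuration A (φ=+11.7°):
Solar declination: sin δ = sin ε · sin λ_s = sin 23.44° × sin 176.9° = 0.02151, so δ = +1.233°.
cos H₀ = −tan(+11.7°) tan(+1.233°) = -0.0045, H₀ = 1.5753 rad.
Bracket: H₀ sin φ sin δ + cos φ cos δ sin H₀ = 1.5753×0.20279×0.02151 + 0.97922×0.99977×0.99999 = 0.006871 + 0.978985 = 0.985856.
Q̄ = (S₀/π) × [bracket] = (1361/π) × 0.985856 = 427.09 W/m².
— Configuration B (φ=+11.7°):
Solar declination: sin δ = sin ε · sin λ_s = sin 23.44° × sin 73.9° = 0.38219, so δ = +22.469°.
cos H₀ = −tan(+11.7°) tan(+22.469°) = -0.0856, H₀ = 1.6566 rad.
Bracket: H₀ sin φ sin δ + cos φ cos δ sin H₀ = 1.6566×0.20279×0.38219 + 0.97922×0.92409×0.99633 = 0.128394 + 0.901566 = 1.029960.
Q̄ = (S₀/π) × [bracket] = (1361/π) × 1.029960 = 446.20 W/m².
Ratio Q̄_A / Q̄_B = 427.09 / 446.20 = 0.9572.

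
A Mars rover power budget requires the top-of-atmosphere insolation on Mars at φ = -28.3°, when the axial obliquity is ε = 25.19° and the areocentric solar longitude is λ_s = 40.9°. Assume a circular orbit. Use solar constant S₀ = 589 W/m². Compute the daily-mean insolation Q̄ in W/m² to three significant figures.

sin δ = sin 25.19° × sin 40.9° = 0.27867, so δ = +16.181°.
cos H₀ = −tan(-28.3°) tan(+16.181°) = 0.1562, H₀ = 1.4139 rad.
Bracket: H₀ sin φ sin δ + cos φ cos δ sin H₀ = 1.4139×-0.47409×0.27867 + 0.88048×0.96039×0.98772 = -0.186797 + 0.835220 = 0.648423.
Q̄ = (S₀/π) × [bracket] = (589/π) × 0.648423 = 121.6 W/m².

Q̄ ≈ 122 W/m²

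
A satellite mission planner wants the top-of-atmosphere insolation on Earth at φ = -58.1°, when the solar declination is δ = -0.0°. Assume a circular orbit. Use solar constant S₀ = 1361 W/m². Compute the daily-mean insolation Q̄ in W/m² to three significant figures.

cos H₀ = −tan(-58.1°) tan(-0.000°) = -0.0000, H₀ = 1.5708 rad.
Bracket: H₀ sin φ sin δ + cos φ cos δ sin H₀ = 1.5708×-0.84897×-0.00000 + 0.52844×1.00000×1.00000 = 0.000000 + 0.528440 = 0.528440.
Q̄ = (S₀/π) × [bracket] = (1361/π) × 0.528440 = 228.9 W/m².

Q̄ ≈ 229 W/m²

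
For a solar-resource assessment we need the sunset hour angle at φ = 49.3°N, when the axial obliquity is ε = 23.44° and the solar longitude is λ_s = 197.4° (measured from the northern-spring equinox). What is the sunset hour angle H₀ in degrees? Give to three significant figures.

H₀ = 82.0°

Solar declination: sin δ = sin ε · sin λ_s = sin 23.44° × sin 197.4° = -0.11895, so δ = -6.832°.
cos H₀ = −tan φ · tan δ = −tan(+49.3°) × tan(-6.832°) = 0.1393, so H₀ = 1.4311 rad = 81.99°.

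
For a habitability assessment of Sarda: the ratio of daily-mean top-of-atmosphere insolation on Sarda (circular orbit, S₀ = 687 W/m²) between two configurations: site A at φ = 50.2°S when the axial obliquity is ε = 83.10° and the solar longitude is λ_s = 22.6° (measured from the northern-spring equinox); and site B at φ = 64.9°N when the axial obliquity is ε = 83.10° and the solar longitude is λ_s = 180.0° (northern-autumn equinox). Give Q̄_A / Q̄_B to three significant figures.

— Configuration A (φ=-50.2°):
Solar declination: sin δ = sin ε · sin λ_s = sin 83.10° × sin 22.6° = 0.38151, so δ = +22.427°.
cos H₀ = −tan(-50.2°) tan(+22.427°) = 0.4954, H₀ = 1.0525 rad.
Bracket: H₀ sin φ sin δ + cos φ cos δ sin H₀ = 1.0525×-0.76828×0.38151 + 0.64011×0.92436×0.86868 = -0.308495 + 0.513991 = 0.205496.
Q̄ = (S₀/π) × [bracket] = (687/π) × 0.205496 = 44.938 W/m².
— Configuration B (φ=+64.9°):
Solar declination: sin δ = sin ε · sin λ_s = sin 83.10° × sin 180.0° = 0.00000, so δ = +0.000°.
cos H₀ = −tan(+64.9°) tan(+0.000°) = -0.0000, H₀ = 1.5708 rad.
Bracket: H₀ sin φ sin δ + cos φ cos δ sin H₀ = 1.5708×0.90557×0.00000 + 0.42420×1.00000×1.00000 = 0.000000 + 0.424200 = 0.424200.
Q̄ = (S₀/π) × [bracket] = (687/π) × 0.424200 = 92.764 W/m².
Ratio Q̄_A / Q̄_B = 44.938 / 92.764 = 0.4844.

Q̄_A / Q̄_B ≈ 0.484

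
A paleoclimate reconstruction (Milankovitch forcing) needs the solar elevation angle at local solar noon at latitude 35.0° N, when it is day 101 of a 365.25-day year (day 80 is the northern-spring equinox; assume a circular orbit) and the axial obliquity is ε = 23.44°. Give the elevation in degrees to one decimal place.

63.1°

Solar longitude: λ_s = 360° × (101 − 80)/365.25 = 20.698°.
sin δ = sin 23.44° × sin 20.698° = 0.14060, so δ = +8.082°.
At local noon the hour angle is zero, so the zenith angle equals |φ − δ| = |+35.0° − (+8.082°)| = 26.918°.
Elevation = 90° − 26.918° = 63.1°.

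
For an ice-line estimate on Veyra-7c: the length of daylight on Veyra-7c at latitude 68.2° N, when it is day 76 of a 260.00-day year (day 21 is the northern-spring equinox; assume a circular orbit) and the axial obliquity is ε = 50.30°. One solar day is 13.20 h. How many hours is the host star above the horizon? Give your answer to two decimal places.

13.20 h

Solar longitude: L_s = 360° × (76 − 21)/260.00 = 76.154°.
sin δ = sin 50.30° × sin 76.154° = 0.74704, so δ = +48.335°.
Sunrise equation: cos h₀ = −tan ϕ · tan δ = -2.8096 ≤ −1, so the host star never sets (polar day) and h₀ = π.
Daylight = 2h₀/(2π) × 13.20 h = (3.1416/π) × 13.20 = 13.20 h.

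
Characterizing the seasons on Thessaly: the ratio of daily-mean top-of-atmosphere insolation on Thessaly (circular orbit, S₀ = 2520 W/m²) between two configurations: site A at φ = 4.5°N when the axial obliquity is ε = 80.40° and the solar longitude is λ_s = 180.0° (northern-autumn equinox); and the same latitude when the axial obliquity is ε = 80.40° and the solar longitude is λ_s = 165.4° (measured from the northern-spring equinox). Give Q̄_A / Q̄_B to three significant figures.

— Configuration A (φ=+4.5°):
Solar declination: sin δ = sin ε · sin λ_s = sin 80.40° × sin 180.0° = 0.00000, so δ = +0.000°.
cos H₀ = −tan(+4.5°) tan(+0.000°) = -0.0000, H₀ = 1.5708 rad.
Bracket: H₀ sin φ sin δ + cos φ cos δ sin H₀ = 1.5708×0.07846×0.00000 + 0.99692×1.00000×1.00000 = 0.000000 + 0.996920 = 0.996920.
Q̄ = (S₀/π) × [bracket] = (2520/π) × 0.996920 = 799.67 W/m².
— Configuration B (φ=+4.5°):
Solar declination: sin δ = sin ε · sin λ_s = sin 80.40° × sin 165.4° = 0.24854, so δ = +14.391°.
cos H₀ = −tan(+4.5°) tan(+14.391°) = -0.0202, H₀ = 1.5910 rad.
Bracket: H₀ sin φ sin δ + cos φ cos δ sin H₀ = 1.5910×0.07846×0.24854 + 0.99692×0.96862×0.99980 = 0.031025 + 0.965444 = 0.996469.
Q̄ = (S₀/π) × [bracket] = (2520/π) × 0.996469 = 799.31 W/m².
Ratio Q̄_A / Q̄_B = 799.67 / 799.31 = 1.000.

Q̄_A / Q̄_B ≈ 1.00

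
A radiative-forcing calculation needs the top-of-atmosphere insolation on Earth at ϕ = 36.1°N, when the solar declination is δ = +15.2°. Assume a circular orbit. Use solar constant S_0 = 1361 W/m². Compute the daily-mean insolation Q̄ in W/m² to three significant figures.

cos h₀ = −tan(+36.1°) tan(+15.200°) = -0.1981, h₀ = 1.7702 rad.
Bracket: h₀ sin ϕ sin δ + cos ϕ cos δ sin h₀ = 1.7702×0.58920×0.26219 + 0.80799×0.96502×0.98018 = 0.273465 + 0.764272 = 1.037737.
Q̄ = (S_0/π) × [bracket] = (1361/π) × 1.037737 = 449.6 W/m².

Q̄ ≈ 450 W/m²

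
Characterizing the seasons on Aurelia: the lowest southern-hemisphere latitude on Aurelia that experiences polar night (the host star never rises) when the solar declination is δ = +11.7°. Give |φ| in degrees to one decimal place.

Polar night requires cos H₀ = −tan φ tan δ ≥ 1, i.e. tan φ tan δ ≤ −1.
The boundary is |tan φ| · |tan δ| = 1, so |φ| = 90° − |δ| = 90° − 11.7° = 78.3° in the southern hemisphere.

|φ| = 78.3°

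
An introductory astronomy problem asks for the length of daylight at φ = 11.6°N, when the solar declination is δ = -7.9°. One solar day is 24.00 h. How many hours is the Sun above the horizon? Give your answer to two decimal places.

cos H₀ = −tan φ · tan δ = −tan(+11.6°) × tan(-7.900°) = 0.0285, so H₀ = 1.5423 rad = 88.37°.
Daylight = 2H₀/(2π) × 24.00 h = (1.5423/π) × 24.00 = 11.78 h.

11.78 h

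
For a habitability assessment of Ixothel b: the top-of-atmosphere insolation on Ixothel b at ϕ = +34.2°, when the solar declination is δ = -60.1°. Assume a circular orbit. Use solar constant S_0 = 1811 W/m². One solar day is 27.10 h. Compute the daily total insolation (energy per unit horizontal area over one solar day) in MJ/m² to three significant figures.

cos h₀ = −tan(+34.2°) tan(-60.100°) = 1.1819 ≥ 1 ⇒ polar night, h₀ = 0 and Q̄ = 0.
Daily total = Q̄ × 27.10 h × 3600 s/h = 0.00 MJ/m².

0.00 MJ/m²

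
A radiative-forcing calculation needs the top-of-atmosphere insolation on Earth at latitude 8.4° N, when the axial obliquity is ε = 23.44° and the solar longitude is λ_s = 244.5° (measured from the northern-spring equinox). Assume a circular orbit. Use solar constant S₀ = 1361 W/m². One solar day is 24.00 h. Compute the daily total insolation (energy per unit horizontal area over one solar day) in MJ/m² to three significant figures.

31.5 MJ/m²

Solar declination: sin δ = sin ε · sin λ_s = sin 23.44° × sin 244.5° = -0.35904, so δ = -21.041°.
cos H₀ = −tan(+8.4°) tan(-21.041°) = 0.0568, H₀ = 1.5140 rad.
Bracket: H₀ sin φ sin δ + cos φ cos δ sin H₀ = 1.5140×0.14608×-0.35904 + 0.98927×0.93332×0.99839 = -0.079407 + 0.921819 = 0.842412.
Q̄ = (S₀/π) × [bracket] = (1361/π) × 0.842412 = 364.95 W/m².
Daily total = Q̄ × 24.00 h × 3600 s/h = 364.95 × 24.00 × 3600 / 10⁶ = 31.53 MJ/m².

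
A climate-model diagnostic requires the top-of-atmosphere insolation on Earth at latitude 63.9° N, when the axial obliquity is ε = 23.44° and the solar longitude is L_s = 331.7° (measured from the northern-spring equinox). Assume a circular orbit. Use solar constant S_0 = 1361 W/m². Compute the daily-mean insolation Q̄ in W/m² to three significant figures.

Solar declination: sin δ = sin ε · sin L_s = sin 23.44° × sin 331.7° = -0.18859, so δ = -10.870°.
cos h₀ = −tan(+63.9°) tan(-10.870°) = 0.3920, h₀ = 1.1680 rad.
Bracket: h₀ sin ϕ sin δ + cos ϕ cos δ sin h₀ = 1.1680×0.89803×-0.18859 + 0.43994×0.98206×0.91997 = -0.197812 + 0.397471 = 0.199659.
Q̄ = (S_0/π) × [bracket] = (1361/π) × 0.199659 = 86.50 W/m².

Q̄ ≈ 86.5 W/m²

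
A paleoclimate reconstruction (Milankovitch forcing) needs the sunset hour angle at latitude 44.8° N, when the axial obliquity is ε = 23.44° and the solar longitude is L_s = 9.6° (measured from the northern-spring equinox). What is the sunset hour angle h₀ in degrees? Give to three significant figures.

Solar declination: sin δ = sin ε · sin L_s = sin 23.44° × sin 9.6° = 0.06634, so δ = +3.804°.
cos h₀ = −tan ϕ · tan δ = −tan(+44.8°) × tan(+3.804°) = -0.0660, so h₀ = 1.6369 rad = 93.79°.

h₀ = 93.8°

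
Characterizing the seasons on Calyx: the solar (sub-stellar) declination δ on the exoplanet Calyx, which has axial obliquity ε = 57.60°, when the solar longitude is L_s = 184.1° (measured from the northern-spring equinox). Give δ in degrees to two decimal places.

sin δ = sin ε · sin L_s = sin 57.60° × sin 184.1° = -0.060367.
δ = arcsin(-0.060367) = -3.46°.

δ = -3.46°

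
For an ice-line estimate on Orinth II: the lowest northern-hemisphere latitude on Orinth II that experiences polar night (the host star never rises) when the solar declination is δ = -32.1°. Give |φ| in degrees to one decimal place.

Polar night requires cos H₀ = −tan φ tan δ ≥ 1, i.e. tan φ tan δ ≤ −1.
The boundary is |tan φ| · |tan δ| = 1, so |φ| = 90° − |δ| = 90° − 32.1° = 57.9° in the northern hemisphere.

|φ| = 57.9°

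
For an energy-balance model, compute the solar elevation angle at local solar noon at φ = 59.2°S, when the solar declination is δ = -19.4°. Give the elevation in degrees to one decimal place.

50.2°

At local noon the hour angle is zero, so the zenith angle equals |φ − δ| = |-59.2° − (-19.400°)| = 39.800°.
Elevation = 90° − 39.800° = 50.2°.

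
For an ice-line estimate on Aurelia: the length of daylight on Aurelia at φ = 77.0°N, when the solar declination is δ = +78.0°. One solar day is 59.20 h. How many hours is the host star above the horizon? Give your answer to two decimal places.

Sunrise equation: cos H₀ = −tan φ · tan δ = -20.3780 ≤ −1, so the host star never sets (polar day) and H₀ = π.
Daylight = 2H₀/(2π) × 59.20 h = (3.1416/π) × 59.20 = 59.20 h.

59.20 h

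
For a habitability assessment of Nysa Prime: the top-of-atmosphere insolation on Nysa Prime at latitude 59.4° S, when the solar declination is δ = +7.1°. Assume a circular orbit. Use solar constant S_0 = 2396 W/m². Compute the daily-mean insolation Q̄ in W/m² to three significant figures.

Q̄ ≈ 266 W/m²

cos h₀ = −tan(-59.4°) tan(+7.100°) = 0.2106, h₀ = 1.3586 rad.
Bracket: h₀ sin ϕ sin δ + cos ϕ cos δ sin h₀ = 1.3586×-0.86074×0.12360 + 0.50904×0.99233×0.97757 = -0.144538 + 0.493805 = 0.349267.
Q̄ = (S_0/π) × [bracket] = (2396/π) × 0.349267 = 266.4 W/m².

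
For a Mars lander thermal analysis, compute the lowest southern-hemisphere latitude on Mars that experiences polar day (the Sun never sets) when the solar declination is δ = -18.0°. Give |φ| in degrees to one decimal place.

Polar day requires cos H₀ = −tan φ tan δ ≤ −1, i.e. tan φ tan δ ≥ 1.
The boundary is |tan φ| · |tan δ| = 1, so |φ| = 90° − |δ| = 90° − 18.0° = 72.0° in the southern hemisphere.

|φ| = 72.0°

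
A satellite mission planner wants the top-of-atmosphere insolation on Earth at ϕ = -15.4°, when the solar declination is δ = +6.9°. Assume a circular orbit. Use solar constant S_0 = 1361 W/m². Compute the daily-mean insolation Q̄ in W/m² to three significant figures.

cos h₀ = −tan(-15.4°) tan(+6.900°) = 0.0333, h₀ = 1.5375 rad.
Bracket: h₀ sin ϕ sin δ + cos ϕ cos δ sin h₀ = 1.5375×-0.26556×0.12014 + 0.96410×0.99276×0.99944 = -0.049053 + 0.956584 = 0.907531.
Q̄ = (S_0/π) × [bracket] = (1361/π) × 0.907531 = 393.2 W/m².

Q̄ ≈ 393 W/m²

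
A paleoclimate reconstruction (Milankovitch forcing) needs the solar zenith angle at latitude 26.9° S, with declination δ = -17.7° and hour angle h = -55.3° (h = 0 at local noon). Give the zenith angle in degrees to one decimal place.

cos θ_z = sin φ sin δ + cos φ cos δ cos h = 0.137555 + 0.483649 = 0.621204.
θ_z = arccos(0.621204) = 51.6°.

θ_z = 51.6°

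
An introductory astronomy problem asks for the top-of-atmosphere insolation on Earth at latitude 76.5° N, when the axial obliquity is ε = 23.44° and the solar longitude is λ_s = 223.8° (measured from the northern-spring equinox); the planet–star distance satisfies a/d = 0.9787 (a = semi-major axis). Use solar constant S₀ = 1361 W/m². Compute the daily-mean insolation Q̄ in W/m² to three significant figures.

Solar declination: sin δ = sin ε · sin λ_s = sin 23.44° × sin 223.8° = -0.27533, so δ = -15.981°.
cos H₀ = −tan(+76.5°) tan(-15.981°) = 1.1929 ≥ 1 ⇒ polar night, H₀ = 0 and Q̄ = 0.
Inverse-square distance factor (a/d)² = 0.9787² = 0.957854.

Q̄ ≈ 0.00 W/m²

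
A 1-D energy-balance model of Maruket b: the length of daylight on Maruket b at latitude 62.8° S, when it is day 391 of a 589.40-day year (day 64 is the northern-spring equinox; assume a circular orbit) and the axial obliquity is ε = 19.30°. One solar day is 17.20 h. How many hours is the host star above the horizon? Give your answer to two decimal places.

Solar longitude: L_s = 360° × (391 − 64)/589.40 = 199.729°.
sin δ = sin 19.30° × sin 199.729° = -0.11157, so δ = -6.406°.
cos h₀ = −tan ϕ · tan δ = −tan(-62.8°) × tan(-6.406°) = -0.2185, so h₀ = 1.7910 rad = 102.62°.
Daylight = 2h₀/(2π) × 17.20 h = (1.7910/π) × 17.20 = 9.81 h.

9.81 h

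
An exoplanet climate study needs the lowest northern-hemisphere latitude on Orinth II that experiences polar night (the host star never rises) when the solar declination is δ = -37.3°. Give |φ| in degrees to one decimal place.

Polar night requires cos H₀ = −tan φ tan δ ≥ 1, i.e. tan φ tan δ ≤ −1.
The boundary is |tan φ| · |tan δ| = 1, so |φ| = 90° − |δ| = 90° − 37.3° = 52.7° in the northern hemisphere.

|φ| = 52.7°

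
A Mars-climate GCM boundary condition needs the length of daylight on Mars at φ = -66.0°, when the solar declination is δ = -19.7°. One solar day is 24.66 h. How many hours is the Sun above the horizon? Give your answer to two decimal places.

19.66 h

cos H₀ = −tan φ · tan δ = −tan(-66.0°) × tan(-19.700°) = -0.8042, so H₀ = 2.5051 rad = 143.53°.
Daylight = 2H₀/(2π) × 24.66 h = (2.5051/π) × 24.66 = 19.66 h.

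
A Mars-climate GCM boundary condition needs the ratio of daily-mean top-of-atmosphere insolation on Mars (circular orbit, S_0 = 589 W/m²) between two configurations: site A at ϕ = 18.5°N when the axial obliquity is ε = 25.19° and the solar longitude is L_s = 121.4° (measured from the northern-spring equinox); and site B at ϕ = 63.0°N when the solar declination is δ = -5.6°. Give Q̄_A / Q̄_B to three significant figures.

Q̄_A / Q̄_B ≈ 3.31

— Configuration A (ϕ=+18.5°):
Solar declination: sin δ = sin ε · sin L_s = sin 25.19° × sin 121.4° = 0.36329, so δ = +21.302°.
cos h₀ = −tan(+18.5°) tan(+21.302°) = -0.1305, h₀ = 1.7016 rad.
Bracket: h₀ sin ϕ sin δ + cos ϕ cos δ sin h₀ = 1.7016×0.31730×0.36329 + 0.94832×0.93168×0.99145 = 0.196147 + 0.875977 = 1.072124.
Q̄ = (S_0/π) × [bracket] = (589/π) × 1.072124 = 201.01 W/m².
— Configuration B (ϕ=+63.0°):
cos h₀ = −tan(+63.0°) tan(-5.600°) = 0.1924, h₀ = 1.3772 rad.
Bracket: h₀ sin ϕ sin δ + cos ϕ cos δ sin h₀ = 1.3772×0.89101×-0.09758 + 0.45399×0.99523×0.98131 = -0.119740 + 0.443380 = 0.323640.
Q̄ = (S_0/π) × [bracket] = (589/π) × 0.323640 = 60.677 W/m².
Ratio Q̄_A / Q̄_B = 201.01 / 60.677 = 3.313.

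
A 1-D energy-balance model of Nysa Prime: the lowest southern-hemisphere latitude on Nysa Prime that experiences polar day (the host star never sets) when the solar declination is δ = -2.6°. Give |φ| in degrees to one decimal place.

Polar day requires cos H₀ = −tan φ tan δ ≤ −1, i.e. tan φ tan δ ≥ 1.
The boundary is |tan φ| · |tan δ| = 1, so |φ| = 90° − |δ| = 90° − 2.6° = 87.4° in the southern hemisphere.

|φ| = 87.4°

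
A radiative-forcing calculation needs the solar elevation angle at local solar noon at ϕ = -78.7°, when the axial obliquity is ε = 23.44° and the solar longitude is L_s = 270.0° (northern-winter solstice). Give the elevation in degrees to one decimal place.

Solar declination: sin δ = sin ε · sin L_s = sin 23.44° × sin 270.0° = -0.39779, so δ = -23.440°.
At local noon the hour angle is zero, so the zenith angle equals |ϕ − δ| = |-78.7° − (-23.440°)| = 55.260°.
Elevation = 90° − 55.260° = 34.7°.

34.7°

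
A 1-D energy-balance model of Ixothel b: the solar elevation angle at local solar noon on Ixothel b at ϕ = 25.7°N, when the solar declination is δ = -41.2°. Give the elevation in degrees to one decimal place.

23.1°

At local noon the hour angle is zero, so the zenith angle equals |ϕ − δ| = |+25.7° − (-41.200°)| = 66.900°.
Elevation = 90° − 66.900° = 23.1°.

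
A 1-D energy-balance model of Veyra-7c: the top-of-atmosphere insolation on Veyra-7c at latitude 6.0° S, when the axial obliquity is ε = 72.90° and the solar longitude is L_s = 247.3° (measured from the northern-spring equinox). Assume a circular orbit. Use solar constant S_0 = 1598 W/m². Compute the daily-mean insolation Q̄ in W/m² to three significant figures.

Solar declination: sin δ = sin ε · sin L_s = sin 72.90° × sin 247.3° = -0.88176, so δ = -61.855°.
cos h₀ = −tan(-6.0°) tan(-61.855°) = -0.1965, h₀ = 1.7686 rad.
Bracket: h₀ sin ϕ sin δ + cos ϕ cos δ sin h₀ = 1.7686×-0.10453×-0.88176 + 0.99452×0.47171×0.98051 = 0.163013 + 0.459982 = 0.622995.
Q̄ = (S_0/π) × [bracket] = (1598/π) × 0.622995 = 316.9 W/m².

Q̄ ≈ 317 W/m²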